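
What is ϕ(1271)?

Prime factorization: 1271 = 31 · 41.
φ(31) = 31 − 1 = 30.
φ(41) = 41 − 1 = 40.
φ(1271) = 30 × 40 = 1200.

1200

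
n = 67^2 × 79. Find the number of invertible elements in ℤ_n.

φ(354631) = 354631 · (1 − 1/67) · (1 − 1/79)
       = 354631 · 5148/5293 = 344916.

344916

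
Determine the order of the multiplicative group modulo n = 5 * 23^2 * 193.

φ(5) = 5 − 1 = 4.
φ(23^2) = 23^1·(23−1) = 23·22 = 506.
φ(193) = 193 − 1 = 192.
Since φ is multiplicative, φ(510485) = 4 · 506 · 192 = 388608.

388608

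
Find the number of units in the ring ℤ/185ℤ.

144

Factor 185: 185 = 5 · 37.
φ(5) = 5 − 1 = 4.
φ(37) = 37 − 1 = 36.
Since φ is multiplicative, φ(185) = 4 · 36 = 144.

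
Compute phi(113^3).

φ(113^3) = 113^2·(113−1) = 12769·112 = 1430128.

1430128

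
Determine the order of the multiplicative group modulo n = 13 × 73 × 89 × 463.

φ(13) = 13 − 1 = 12.
φ(73) = 73 − 1 = 72.
φ(89) = 89 − 1 = 88.
φ(463) = 463 − 1 = 462.
φ(39105443) = 12 × 72 × 88 × 462 = 35126784.

35126784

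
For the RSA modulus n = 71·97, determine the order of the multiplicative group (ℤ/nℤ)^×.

6720

φ(71) = 71 − 1 = 70.
φ(97) = 97 − 1 = 96.
φ(6887) = 70 × 96 = 6720.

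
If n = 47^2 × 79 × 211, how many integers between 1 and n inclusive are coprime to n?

φ(36821821) = 36821821 · (1 − 1/47) · (1 − 1/79) · (1 − 1/211)
       = 36821821 · 753480/783443 = 35413560.

35413560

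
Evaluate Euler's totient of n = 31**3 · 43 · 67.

φ(31^3) = 31^2·(31−1) = 961·30 = 28830.
φ(43) = 43 − 1 = 42.
φ(67) = 67 − 1 = 66.
Since φ is multiplicative, φ(85827871) = 28830 · 42 · 66 = 79916760.

79916760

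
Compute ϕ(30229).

Factor 30229: 30229 = 19 · 37 · 43.
φ(19) = 19 − 1 = 18.
φ(37) = 37 − 1 = 36.
φ(43) = 43 − 1 = 42.
φ(30229) = 18 × 36 × 42 = 27216.

27216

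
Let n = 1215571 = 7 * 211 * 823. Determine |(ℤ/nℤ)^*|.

φ(1215571) = 1215571 · (1 − 1/7) · (1 − 1/211) · (1 − 1/823)
       = 1215571 · 1035720/1215571 = 1035720.

1035720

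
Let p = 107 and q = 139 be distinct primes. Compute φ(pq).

φ(107) = 107 − 1 = 106.
φ(139) = 139 − 1 = 138.
Multiply: 106 · 138 = 14628.

14628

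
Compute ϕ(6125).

4200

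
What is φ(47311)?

38720

Factor 47311: 47311 = 11**2 × 17 × 23.
φ(47311) = 47311 · (1 − 1/11) · (1 − 1/17) · (1 − 1/23)
       = 47311 · 3520/4301 = 38720.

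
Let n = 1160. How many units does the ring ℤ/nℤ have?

First factor: 1160 = 2^3 · 5 · 29.
φ(1160) = 1160 · (1 − 1/2) · (1 − 1/5) · (1 − 1/29)
       = 1160 · 112/290 = 448.

448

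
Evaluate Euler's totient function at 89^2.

φ(89^2) = 89^2 − 89^1 = 7921 − 89 = 7832.

7832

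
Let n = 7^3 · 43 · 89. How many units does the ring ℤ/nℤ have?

1086624

φ(1312661) = 1312661 · (1 − 1/7) · (1 − 1/43) · (1 − 1/89)
       = 1312661 · 22176/26789 = 1086624.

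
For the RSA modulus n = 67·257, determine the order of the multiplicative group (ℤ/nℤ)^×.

16896

φ(17219) = 17219 · (1 − 1/67) · (1 − 1/257)
       = 17219 · 16896/17219 = 16896.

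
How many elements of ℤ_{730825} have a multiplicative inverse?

528000

Prime factorization: 730825 = 5**2 × 23 × 31 × 41.
φ(5^2) = 5^1·(5−1) = 5·4 = 20.
φ(23) = 23 − 1 = 22.
φ(31) = 31 − 1 = 30.
φ(41) = 41 − 1 = 40.
Multiply: 20 · 22 · 30 · 40 = 528000.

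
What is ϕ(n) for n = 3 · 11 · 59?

1160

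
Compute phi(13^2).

156

φ(169) = 169 · (1 − 1/13)
       = 169 · 12/13 = 156.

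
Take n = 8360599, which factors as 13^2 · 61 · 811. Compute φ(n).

φ(8360599) = 8360599 · (1 − 1/13) · (1 − 1/61) · (1 − 1/811)
       = 8360599 · 583200/643123 = 7581600.

7581600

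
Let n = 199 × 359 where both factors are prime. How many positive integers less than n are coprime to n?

70884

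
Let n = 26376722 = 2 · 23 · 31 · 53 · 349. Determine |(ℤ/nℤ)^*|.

φ(26376722) = 26376722 · (1 − 1/2) · (1 − 1/23) · (1 − 1/31) · (1 − 1/53) · (1 − 1/349)
       = 26376722 · 11943360/26376722 = 11943360.

11943360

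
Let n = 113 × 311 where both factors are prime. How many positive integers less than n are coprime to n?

34720

φ(n) = (p − 1)(q − 1) = (113−1)(311−1) = 112·310 = 34720.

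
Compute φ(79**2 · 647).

φ(79^2) = 79^2 − 79^1 = 6241 − 79 = 6162.
φ(647) = 647 − 1 = 646.
Multiply: 6162 · 646 = 3980652.

3980652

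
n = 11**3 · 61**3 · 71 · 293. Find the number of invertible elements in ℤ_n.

5521755624000

φ(6284829923933) = 6284829923933 · (1 − 1/11) · (1 − 1/61) · (1 − 1/71) · (1 − 1/293)
       = 6284829923933 · 12264000/13958813 = 5521755624000.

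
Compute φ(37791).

Factor 37791: 37791 = 3**2 · 13 · 17 · 19.
φ(37791) = 37791 · (1 − 1/3) · (1 − 1/13) · (1 − 1/17) · (1 − 1/19)
       = 37791 · 6912/12597 = 20736.

20736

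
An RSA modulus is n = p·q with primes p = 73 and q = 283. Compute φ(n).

20304

φ(n) = (p − 1)(q − 1) = (73−1)(283−1) = 72·282 = 20304.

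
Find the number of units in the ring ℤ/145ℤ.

112

First factor: 145 = 5 · 29.
φ(5) = 5 − 1 = 4.
φ(29) = 29 − 1 = 28.
Since φ is multiplicative, φ(145) = 4 · 28 = 112.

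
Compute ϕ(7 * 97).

576

φ(679) = 679 · (1 − 1/7) · (1 − 1/97)
       = 679 · 576/679 = 576.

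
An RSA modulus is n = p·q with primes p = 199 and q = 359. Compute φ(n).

70884

φ(pq) = (p−1)(q−1) = 198 · 358 = 70884.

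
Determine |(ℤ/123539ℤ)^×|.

Factor 123539: 123539 = 13**2 * 17 * 43.
φ(13^2) = 13^1·(13−1) = 13·12 = 156.
φ(17) = 17 − 1 = 16.
φ(43) = 43 − 1 = 42.
φ(123539) = 156 × 16 × 42 = 104832.

104832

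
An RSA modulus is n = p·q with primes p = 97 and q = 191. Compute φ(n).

18240

φ(n) = (p − 1)(q − 1) = (97−1)(191−1) = 96·190 = 18240.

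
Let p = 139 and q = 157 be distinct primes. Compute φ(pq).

φ(139) = 139 − 1 = 138.
φ(157) = 157 − 1 = 156.
Since φ is multiplicative, φ(21823) = 138 · 156 = 21528.

21528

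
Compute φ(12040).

4032

First factor: 12040 = 2^3 · 5 · 7 · 43.
φ(2^3) = 2^3 − 2^2 = 8 − 4 = 4.
φ(5) = 5 − 1 = 4.
φ(7) = 7 − 1 = 6.
φ(43) = 43 − 1 = 42.
Multiply: 4 · 4 · 6 · 42 = 4032.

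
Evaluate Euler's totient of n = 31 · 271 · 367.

φ(3083167) = 3083167 · (1 − 1/31) · (1 − 1/271) · (1 − 1/367)
       = 3083167 · 2964600/3083167 = 2964600.

2964600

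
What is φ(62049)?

62049 = 3 · 13 · 37 · 43.
φ(3) = 3 − 1 = 2.
φ(13) = 13 − 1 = 12.
φ(37) = 37 − 1 = 36.
φ(43) = 43 − 1 = 42.
Since φ is multiplicative, φ(62049) = 2 · 12 · 36 · 42 = 36288.

36288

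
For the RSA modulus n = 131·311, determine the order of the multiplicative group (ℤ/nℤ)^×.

40300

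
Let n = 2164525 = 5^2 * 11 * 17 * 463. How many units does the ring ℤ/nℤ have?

φ(5^2) = 5^2 − 5^1 = 25 − 5 = 20.
φ(11) = 11 − 1 = 10.
φ(17) = 17 − 1 = 16.
φ(463) = 463 − 1 = 462.
Since φ is multiplicative, φ(2164525) = 20 · 10 · 16 · 462 = 1478400.

1478400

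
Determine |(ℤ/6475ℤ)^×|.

4320

6475 = 5^2 · 7 · 37.
φ(6475) = 6475 · (1 − 1/5) · (1 − 1/7) · (1 − 1/37)
       = 6475 · 864/1295 = 4320.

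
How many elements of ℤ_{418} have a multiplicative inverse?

180

418 = 2 × 11 × 19.
φ(2) = 2 − 1 = 1.
φ(11) = 11 − 1 = 10.
φ(19) = 19 − 1 = 18.
Since φ is multiplicative, φ(418) = 1 · 10 · 18 = 180.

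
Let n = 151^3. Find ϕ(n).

3420150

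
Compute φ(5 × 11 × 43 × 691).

1159200

φ(1634215) = 1634215 · (1 − 1/5) · (1 − 1/11) · (1 − 1/43) · (1 − 1/691)
       = 1634215 · 1159200/1634215 = 1159200.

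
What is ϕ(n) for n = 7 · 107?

636

φ(749) = 749 · (1 − 1/7) · (1 − 1/107)
       = 749 · 636/749 = 636.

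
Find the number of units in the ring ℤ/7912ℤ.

3696

7912 = 2**3 · 23 · 43.
φ(7912) = 7912 · (1 − 1/2) · (1 − 1/23) · (1 − 1/43)
       = 7912 · 924/1978 = 3696.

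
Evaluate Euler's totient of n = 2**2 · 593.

1184

φ(2372) = 2372 · (1 − 1/2) · (1 − 1/593)
       = 2372 · 592/1186 = 1184.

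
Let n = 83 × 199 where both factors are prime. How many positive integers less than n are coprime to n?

16236

φ(16517) = 16517 · (1 − 1/83) · (1 − 1/199)
       = 16517 · 16236/16517 = 16236.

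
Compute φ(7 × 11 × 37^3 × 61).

φ(7) = 7 − 1 = 6.
φ(11) = 11 − 1 = 10.
φ(37^3) = 37^3 − 37^2 = 50653 − 1369 = 49284.
φ(61) = 61 − 1 = 60.
Since φ is multiplicative, φ(237917141) = 6 · 10 · 49284 · 60 = 177422400.

177422400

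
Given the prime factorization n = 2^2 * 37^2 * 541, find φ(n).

1438560

φ(2962516) = 2962516 · (1 − 1/2) · (1 − 1/37) · (1 − 1/541)
       = 2962516 · 19440/40034 = 1438560.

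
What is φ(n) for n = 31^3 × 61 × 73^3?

663703502400

φ(706941532267) = 706941532267 · (1 − 1/31) · (1 − 1/61) · (1 − 1/73)
       = 706941532267 · 129600/138043 = 663703502400.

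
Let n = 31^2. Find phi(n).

φ(961) = 961 · (1 − 1/31)
       = 961 · 30/31 = 930.

930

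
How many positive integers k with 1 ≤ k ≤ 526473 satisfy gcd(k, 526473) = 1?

Factor 526473: 526473 = 3^3 * 17 * 31 * 37.
φ(3^3) = 3^2·(3−1) = 9·2 = 18.
φ(17) = 17 − 1 = 16.
φ(31) = 31 − 1 = 30.
φ(37) = 37 − 1 = 36.
φ(526473) = 18 × 16 × 30 × 36 = 311040.

311040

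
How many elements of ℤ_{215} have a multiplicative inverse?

First factor: 215 = 5 * 43.
φ(5) = 5 − 1 = 4.
φ(43) = 43 − 1 = 42.
Multiply: 4 · 42 = 168.

168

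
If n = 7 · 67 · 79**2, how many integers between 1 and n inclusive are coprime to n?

φ(7) = 7 − 1 = 6.
φ(67) = 67 − 1 = 66.
φ(79^2) = 79^2 − 79^1 = 6241 − 79 = 6162.
Multiply: 6 · 66 · 6162 = 2440152.

2440152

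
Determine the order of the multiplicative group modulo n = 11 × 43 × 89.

36960

φ(42097) = 42097 · (1 − 1/11) · (1 − 1/43) · (1 − 1/89)
       = 42097 · 36960/42097 = 36960.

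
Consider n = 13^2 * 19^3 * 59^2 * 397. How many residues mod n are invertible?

φ(1601924477647) = 1601924477647 · (1 − 1/13) · (1 − 1/19) · (1 − 1/59) · (1 − 1/397)
       = 1601924477647 · 4961088/5785481 = 1373660773056.

1373660773056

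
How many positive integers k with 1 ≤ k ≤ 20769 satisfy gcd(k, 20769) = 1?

Prime factorization: 20769 = 3 * 7 * 23 * 43.
φ(3) = 3 − 1 = 2.
φ(7) = 7 − 1 = 6.
φ(23) = 23 − 1 = 22.
φ(43) = 43 − 1 = 42.
Multiply: 2 · 6 · 22 · 42 = 11088.

11088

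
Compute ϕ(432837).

432837 = 3^3 × 17 × 23 × 41.
φ(432837) = 432837 · (1 − 1/3) · (1 − 1/17) · (1 − 1/23) · (1 − 1/41)
       = 432837 · 28160/48093 = 253440.

253440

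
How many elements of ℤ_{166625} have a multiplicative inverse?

166625 = 5^3 · 31 · 43.
φ(5^3) = 5^2·(5−1) = 25·4 = 100.
φ(31) = 31 − 1 = 30.
φ(43) = 43 − 1 = 42.
Multiply: 100 · 30 · 42 = 126000.

126000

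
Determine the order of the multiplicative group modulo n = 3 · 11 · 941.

18800

φ(3) = 3 − 1 = 2.
φ(11) = 11 − 1 = 10.
φ(941) = 941 − 1 = 940.
φ(31053) = 2 × 10 × 940 = 18800.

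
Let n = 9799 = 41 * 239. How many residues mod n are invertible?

9520

φ(9799) = 9799 · (1 − 1/41) · (1 − 1/239)
       = 9799 · 9520/9799 = 9520.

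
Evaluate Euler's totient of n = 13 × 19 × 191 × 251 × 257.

2626560000

φ(3043246739) = 3043246739 · (1 − 1/13) · (1 − 1/19) · (1 − 1/191) · (1 − 1/251) · (1 − 1/257)
       = 3043246739 · 2626560000/3043246739 = 2626560000.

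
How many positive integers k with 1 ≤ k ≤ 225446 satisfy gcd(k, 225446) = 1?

96096

225446 = 2 · 13^2 · 23 · 29.
φ(225446) = 225446 · (1 − 1/2) · (1 − 1/13) · (1 − 1/23) · (1 − 1/29)
       = 225446 · 7392/17342 = 96096.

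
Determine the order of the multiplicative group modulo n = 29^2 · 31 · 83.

φ(2163893) = 2163893 · (1 − 1/29) · (1 − 1/31) · (1 − 1/83)
       = 2163893 · 68880/74617 = 1997520.

1997520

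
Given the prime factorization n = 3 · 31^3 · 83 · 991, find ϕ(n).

4680838800

φ(3) = 3 − 1 = 2.
φ(31^3) = 31^2·(31−1) = 961·30 = 28830.
φ(83) = 83 − 1 = 82.
φ(991) = 991 − 1 = 990.
φ(7351197369) = 2 × 28830 × 82 × 990 = 4680838800.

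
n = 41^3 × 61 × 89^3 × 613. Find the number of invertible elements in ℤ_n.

1721048316134400

φ(1816819989813457) = 1816819989813457 · (1 − 1/41) · (1 − 1/61) · (1 − 1/89) · (1 − 1/613)
       = 1816819989813457 · 129254400/136447057 = 1721048316134400.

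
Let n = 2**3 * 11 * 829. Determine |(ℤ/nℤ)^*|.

33120

φ(2^3) = 2^3 − 2^2 = 8 − 4 = 4.
φ(11) = 11 − 1 = 10.
φ(829) = 829 − 1 = 828.
Multiply: 4 · 10 · 828 = 33120.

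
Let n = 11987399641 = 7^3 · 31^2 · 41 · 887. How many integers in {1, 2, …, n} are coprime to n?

9690004800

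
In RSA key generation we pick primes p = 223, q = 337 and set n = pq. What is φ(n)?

For distinct primes, φ(pq) = (p−1)(q−1) = 222 × 336 = 74592.

74592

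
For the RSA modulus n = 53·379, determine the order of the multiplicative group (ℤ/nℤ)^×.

φ(53) = 53 − 1 = 52.
φ(379) = 379 − 1 = 378.
Since φ is multiplicative, φ(20087) = 52 · 378 = 19656.

19656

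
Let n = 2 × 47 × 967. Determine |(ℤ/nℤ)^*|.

44436

φ(2) = 2 − 1 = 1.
φ(47) = 47 − 1 = 46.
φ(967) = 967 − 1 = 966.
Multiply: 1 · 46 · 966 = 44436.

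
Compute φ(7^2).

42

φ(49) = 49 · (1 − 1/7)
       = 49 · 6/7 = 42.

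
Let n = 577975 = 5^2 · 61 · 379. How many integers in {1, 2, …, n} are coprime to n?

453600

φ(5^2) = 5^1·(5−1) = 5·4 = 20.
φ(61) = 61 − 1 = 60.
φ(379) = 379 − 1 = 378.
φ(577975) = 20 × 60 × 378 = 453600.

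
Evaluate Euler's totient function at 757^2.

572292

φ(573049) = 573049 · (1 − 1/757)
       = 573049 · 756/757 = 572292.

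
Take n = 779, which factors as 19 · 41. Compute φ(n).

φ(19) = 19 − 1 = 18.
φ(41) = 41 − 1 = 40.
φ(779) = 18 × 40 = 720.

720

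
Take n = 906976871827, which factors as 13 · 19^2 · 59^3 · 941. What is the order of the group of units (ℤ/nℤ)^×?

φ(13) = 13 − 1 = 12.
φ(19^2) = 19^2 − 19^1 = 361 − 19 = 342.
φ(59^3) = 59^3 − 59^2 = 205379 − 3481 = 201898.
φ(941) = 941 − 1 = 940.
Since φ is multiplicative, φ(906976871827) = 12 · 342 · 201898 · 940 = 778874028480.

778874028480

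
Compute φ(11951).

10368

Prime factorization: 11951 = 17 · 19 · 37.
φ(11951) = 11951 · (1 − 1/17) · (1 − 1/19) · (1 − 1/37)
       = 11951 · 10368/11951 = 10368.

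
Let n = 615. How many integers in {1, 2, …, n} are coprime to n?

320

Factor 615: 615 = 3 · 5 · 41.
φ(3) = 3 − 1 = 2.
φ(5) = 5 − 1 = 4.
φ(41) = 41 − 1 = 40.
Multiply: 2 · 4 · 40 = 320.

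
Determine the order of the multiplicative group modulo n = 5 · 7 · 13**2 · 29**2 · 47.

139845888

φ(233802205) = 233802205 · (1 − 1/5) · (1 − 1/7) · (1 − 1/13) · (1 − 1/29) · (1 − 1/47)
       = 233802205 · 370944/620165 = 139845888.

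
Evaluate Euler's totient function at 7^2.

φ(49) = 49 · (1 − 1/7)
       = 49 · 6/7 = 42.

42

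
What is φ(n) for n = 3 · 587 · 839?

982136

φ(1477479) = 1477479 · (1 − 1/3) · (1 − 1/587) · (1 − 1/839)
       = 1477479 · 982136/1477479 = 982136.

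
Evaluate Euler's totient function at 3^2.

φ(3^2) = 3^1·(3−1) = 3·2 = 6.

6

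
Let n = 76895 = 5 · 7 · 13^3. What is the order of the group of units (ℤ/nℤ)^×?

φ(76895) = 76895 · (1 − 1/5) · (1 − 1/7) · (1 − 1/13)
       = 76895 · 288/455 = 48672.

48672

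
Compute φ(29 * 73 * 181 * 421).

152409600

φ(161317517) = 161317517 · (1 − 1/29) · (1 − 1/73) · (1 − 1/181) · (1 − 1/421)
       = 161317517 · 152409600/161317517 = 152409600.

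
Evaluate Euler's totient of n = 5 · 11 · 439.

17520

φ(24145) = 24145 · (1 − 1/5) · (1 − 1/11) · (1 − 1/439)
       = 24145 · 17520/24145 = 17520.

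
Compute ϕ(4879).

3840

Prime factorization: 4879 = 7 · 17 · 41.
φ(4879) = 4879 · (1 − 1/7) · (1 − 1/17) · (1 − 1/41)
       = 4879 · 3840/4879 = 3840.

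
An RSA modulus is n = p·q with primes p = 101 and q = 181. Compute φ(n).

18000

For distinct primes, φ(pq) = (p−1)(q−1) = 100 × 180 = 18000.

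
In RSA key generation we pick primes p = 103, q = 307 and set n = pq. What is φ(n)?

φ(n) = (p − 1)(q − 1) = (103−1)(307−1) = 102·306 = 31212.

31212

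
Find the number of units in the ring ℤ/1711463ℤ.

1460160

1711463 = 13^3 × 19 × 41.
φ(13^3) = 13^3 − 13^2 = 2197 − 169 = 2028.
φ(19) = 19 − 1 = 18.
φ(41) = 41 − 1 = 40.
φ(1711463) = 2028 × 18 × 40 = 1460160.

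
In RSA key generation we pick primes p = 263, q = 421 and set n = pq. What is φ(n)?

110040

For distinct primes, φ(pq) = (p−1)(q−1) = 262 × 420 = 110040.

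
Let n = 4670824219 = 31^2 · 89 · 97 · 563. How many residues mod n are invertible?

4415431680

φ(31^2) = 31^1·(31−1) = 31·30 = 930.
φ(89) = 89 − 1 = 88.
φ(97) = 97 − 1 = 96.
φ(563) = 563 − 1 = 562.
Since φ is multiplicative, φ(4670824219) = 930 · 88 · 96 · 562 = 4415431680.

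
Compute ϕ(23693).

Factor 23693: 23693 = 19 × 29 × 43.
φ(23693) = 23693 · (1 − 1/19) · (1 − 1/29) · (1 − 1/43)
       = 23693 · 21168/23693 = 21168.

21168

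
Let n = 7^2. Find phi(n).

42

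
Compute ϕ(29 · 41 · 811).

φ(964279) = 964279 · (1 − 1/29) · (1 − 1/41) · (1 − 1/811)
       = 964279 · 907200/964279 = 907200.

907200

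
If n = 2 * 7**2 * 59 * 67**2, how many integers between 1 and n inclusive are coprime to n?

φ(25955398) = 25955398 · (1 − 1/2) · (1 − 1/7) · (1 − 1/59) · (1 − 1/67)
       = 25955398 · 22968/55342 = 10771992.

10771992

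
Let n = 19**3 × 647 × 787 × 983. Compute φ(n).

3240009315216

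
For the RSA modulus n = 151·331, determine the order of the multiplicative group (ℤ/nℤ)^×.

49500

For distinct primes, φ(pq) = (p−1)(q−1) = 150 × 330 = 49500.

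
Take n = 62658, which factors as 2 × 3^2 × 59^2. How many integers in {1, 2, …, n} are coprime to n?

20532

φ(2) = 2 − 1 = 1.
φ(3^2) = 3^1·(3−1) = 3·2 = 6.
φ(59^2) = 59^1·(59−1) = 59·58 = 3422.
φ(62658) = 1 × 6 × 3422 = 20532.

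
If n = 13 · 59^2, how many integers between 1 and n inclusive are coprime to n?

φ(13) = 13 − 1 = 12.
φ(59^2) = 59^2 − 59^1 = 3481 − 59 = 3422.
Multiply: 12 · 3422 = 41064.

41064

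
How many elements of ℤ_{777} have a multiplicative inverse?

432

First factor: 777 = 3 × 7 × 37.
φ(777) = 777 · (1 − 1/3) · (1 − 1/7) · (1 − 1/37)
       = 777 · 432/777 = 432.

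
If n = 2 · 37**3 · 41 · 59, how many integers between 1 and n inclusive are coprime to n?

φ(2) = 2 − 1 = 1.
φ(37^3) = 37^2·(37−1) = 1369·36 = 49284.
φ(41) = 41 − 1 = 40.
φ(59) = 59 − 1 = 58.
Since φ is multiplicative, φ(245059214) = 1 · 49284 · 40 · 58 = 114338880.

114338880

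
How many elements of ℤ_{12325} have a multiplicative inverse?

12325 = 5^2 · 17 · 29.
φ(5^2) = 5^2 − 5^1 = 25 − 5 = 20.
φ(17) = 17 − 1 = 16.
φ(29) = 29 − 1 = 28.
φ(12325) = 20 × 16 × 28 = 8960.

8960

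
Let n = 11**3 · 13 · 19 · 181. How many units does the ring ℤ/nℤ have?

φ(59505017) = 59505017 · (1 − 1/11) · (1 − 1/13) · (1 − 1/19) · (1 − 1/181)
       = 59505017 · 388800/491777 = 47044800.

47044800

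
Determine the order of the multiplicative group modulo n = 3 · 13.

φ(39) = 39 · (1 − 1/3) · (1 − 1/13)
       = 39 · 24/39 = 24.

24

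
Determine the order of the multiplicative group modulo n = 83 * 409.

φ(83) = 83 − 1 = 82.
φ(409) = 409 − 1 = 408.
φ(33947) = 82 × 408 = 33456.

33456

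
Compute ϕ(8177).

Prime factorization: 8177 = 13 · 17 · 37.
φ(8177) = 8177 · (1 − 1/13) · (1 − 1/17) · (1 − 1/37)
       = 8177 · 6912/8177 = 6912.

6912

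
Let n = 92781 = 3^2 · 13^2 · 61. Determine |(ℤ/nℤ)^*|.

φ(92781) = 92781 · (1 − 1/3) · (1 − 1/13) · (1 − 1/61)
       = 92781 · 1440/2379 = 56160.

56160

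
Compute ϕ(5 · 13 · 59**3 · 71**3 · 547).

φ(5) = 5 − 1 = 4.
φ(13) = 13 − 1 = 12.
φ(59^3) = 59^3 − 59^2 = 205379 − 3481 = 201898.
φ(71^3) = 71^2·(71−1) = 5041·70 = 352870.
φ(547) = 547 − 1 = 546.
Multiply: 4 · 12 · 201898 · 352870 · 546 = 1867156128190080.

1867156128190080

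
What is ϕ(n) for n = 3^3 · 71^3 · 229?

φ(2212963713) = 2212963713 · (1 − 1/3) · (1 − 1/71) · (1 − 1/229)
       = 2212963713 · 31920/48777 = 1448178480.

1448178480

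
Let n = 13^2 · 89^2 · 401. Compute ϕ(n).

φ(536798249) = 536798249 · (1 − 1/13) · (1 − 1/89) · (1 − 1/401)
       = 536798249 · 422400/463957 = 488716800.

488716800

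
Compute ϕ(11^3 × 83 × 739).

φ(11^3) = 11^3 − 11^2 = 1331 − 121 = 1210.
φ(83) = 83 − 1 = 82.
φ(739) = 739 − 1 = 738.
Since φ is multiplicative, φ(81639547) = 1210 · 82 · 738 = 73224360.

73224360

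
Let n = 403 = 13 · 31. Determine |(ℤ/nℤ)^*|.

360

φ(13) = 13 − 1 = 12.
φ(31) = 31 − 1 = 30.
φ(403) = 12 × 30 = 360.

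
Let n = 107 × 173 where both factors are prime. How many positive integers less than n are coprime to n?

18232

φ(18511) = 18511 · (1 − 1/107) · (1 − 1/173)
       = 18511 · 18232/18511 = 18232.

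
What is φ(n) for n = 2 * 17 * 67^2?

70752

φ(152626) = 152626 · (1 − 1/2) · (1 − 1/17) · (1 − 1/67)
       = 152626 · 1056/2278 = 70752.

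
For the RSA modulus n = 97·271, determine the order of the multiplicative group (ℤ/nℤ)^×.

25920

φ(26287) = 26287 · (1 − 1/97) · (1 − 1/271)
       = 26287 · 25920/26287 = 25920.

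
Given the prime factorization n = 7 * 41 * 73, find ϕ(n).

φ(20951) = 20951 · (1 − 1/7) · (1 − 1/41) · (1 − 1/73)
       = 20951 · 17280/20951 = 17280.

17280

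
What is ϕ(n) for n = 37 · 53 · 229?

φ(449069) = 449069 · (1 − 1/37) · (1 − 1/53) · (1 − 1/229)
       = 449069 · 426816/449069 = 426816.

426816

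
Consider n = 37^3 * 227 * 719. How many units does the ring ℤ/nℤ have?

7997216112

φ(37^3) = 37^3 − 37^2 = 50653 − 1369 = 49284.
φ(227) = 227 − 1 = 226.
φ(719) = 719 − 1 = 718.
φ(8267228089) = 49284 × 226 × 718 = 7997216112.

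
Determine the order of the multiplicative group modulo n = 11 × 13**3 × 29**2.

φ(11) = 11 − 1 = 10.
φ(13^3) = 13^3 − 13^2 = 2197 − 169 = 2028.
φ(29^2) = 29^2 − 29^1 = 841 − 29 = 812.
Since φ is multiplicative, φ(20324447) = 10 · 2028 · 812 = 16467360.

16467360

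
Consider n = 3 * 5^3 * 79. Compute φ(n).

15600

φ(3) = 3 − 1 = 2.
φ(5^3) = 5^3 − 5^2 = 125 − 25 = 100.
φ(79) = 79 − 1 = 78.
φ(29625) = 2 × 100 × 78 = 15600.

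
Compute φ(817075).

Prime factorization: 817075 = 5**2 · 7**2 · 23 · 29.
φ(817075) = 817075 · (1 − 1/5) · (1 − 1/7) · (1 − 1/23) · (1 − 1/29)
       = 817075 · 14784/23345 = 517440.

517440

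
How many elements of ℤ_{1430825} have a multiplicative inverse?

1016400

Prime factorization: 1430825 = 5**2 · 11**3 · 43.
φ(1430825) = 1430825 · (1 − 1/5) · (1 − 1/11) · (1 − 1/43)
       = 1430825 · 1680/2365 = 1016400.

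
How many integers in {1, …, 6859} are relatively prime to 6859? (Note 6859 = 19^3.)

6498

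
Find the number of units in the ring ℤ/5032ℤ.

First factor: 5032 = 2^3 * 17 * 37.
φ(2^3) = 2^3 − 2^2 = 8 − 4 = 4.
φ(17) = 17 − 1 = 16.
φ(37) = 37 − 1 = 36.
Since φ is multiplicative, φ(5032) = 4 · 16 · 36 = 2304.

2304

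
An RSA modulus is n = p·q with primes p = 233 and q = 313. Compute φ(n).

72384

φ(pq) = (p−1)(q−1) = 232 · 312 = 72384.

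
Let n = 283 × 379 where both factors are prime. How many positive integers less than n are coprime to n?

106596

φ(n) = (p − 1)(q − 1) = (283−1)(379−1) = 282·378 = 106596.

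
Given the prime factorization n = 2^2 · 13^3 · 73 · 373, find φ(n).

φ(2^2) = 2^1·(2−1) = 2·1 = 2.
φ(13^3) = 13^2·(13−1) = 169·12 = 2028.
φ(73) = 73 − 1 = 72.
φ(373) = 373 − 1 = 372.
Multiply: 2 · 2028 · 72 · 372 = 108635904.

108635904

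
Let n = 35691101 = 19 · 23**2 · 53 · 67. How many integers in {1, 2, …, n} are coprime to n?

31258656

φ(35691101) = 35691101 · (1 − 1/19) · (1 − 1/23) · (1 − 1/53) · (1 − 1/67)
       = 35691101 · 1359072/1551787 = 31258656.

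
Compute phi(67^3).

φ(300763) = 300763 · (1 − 1/67)
       = 300763 · 66/67 = 296274.

296274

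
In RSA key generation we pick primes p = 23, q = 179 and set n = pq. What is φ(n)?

3916

φ(4117) = 4117 · (1 − 1/23) · (1 − 1/179)
       = 4117 · 3916/4117 = 3916.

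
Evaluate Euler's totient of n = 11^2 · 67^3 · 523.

φ(19033184929) = 19033184929 · (1 − 1/11) · (1 − 1/67) · (1 − 1/523)
       = 19033184929 · 344520/385451 = 17012053080.

17012053080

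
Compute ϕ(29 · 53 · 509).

739648

φ(29) = 29 − 1 = 28.
φ(53) = 53 − 1 = 52.
φ(509) = 509 − 1 = 508.
Multiply: 28 · 52 · 508 = 739648.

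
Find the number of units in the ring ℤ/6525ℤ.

First factor: 6525 = 3^2 · 5^2 · 29.
φ(6525) = 6525 · (1 − 1/3) · (1 − 1/5) · (1 − 1/29)
       = 6525 · 224/435 = 3360.

3360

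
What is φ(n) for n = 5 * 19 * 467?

33552

φ(44365) = 44365 · (1 − 1/5) · (1 − 1/19) · (1 − 1/467)
       = 44365 · 33552/44365 = 33552.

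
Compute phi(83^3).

564898

φ(571787) = 571787 · (1 − 1/83)
       = 571787 · 82/83 = 564898.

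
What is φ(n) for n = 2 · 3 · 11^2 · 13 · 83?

φ(783354) = 783354 · (1 − 1/2) · (1 − 1/3) · (1 − 1/11) · (1 − 1/13) · (1 − 1/83)
       = 783354 · 19680/71214 = 216480.

216480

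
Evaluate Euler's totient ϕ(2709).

1512

Factor 2709: 2709 = 3**2 · 7 · 43.
φ(2709) = 2709 · (1 − 1/3) · (1 − 1/7) · (1 − 1/43)
       = 2709 · 504/903 = 1512.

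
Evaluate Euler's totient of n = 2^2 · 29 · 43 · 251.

φ(1251988) = 1251988 · (1 − 1/2) · (1 − 1/29) · (1 − 1/43) · (1 − 1/251)
       = 1251988 · 294000/625994 = 588000.

588000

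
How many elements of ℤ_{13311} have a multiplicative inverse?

8064

First factor: 13311 = 3^3 × 17 × 29.
φ(13311) = 13311 · (1 − 1/3) · (1 − 1/17) · (1 − 1/29)
       = 13311 · 896/1479 = 8064.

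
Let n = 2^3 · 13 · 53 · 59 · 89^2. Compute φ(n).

1133822976

φ(2575972568) = 2575972568 · (1 − 1/2) · (1 − 1/13) · (1 − 1/53) · (1 − 1/59) · (1 − 1/89)
       = 2575972568 · 3184896/7235878 = 1133822976.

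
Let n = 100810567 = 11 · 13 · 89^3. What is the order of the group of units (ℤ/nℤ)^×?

83645760

φ(11) = 11 − 1 = 10.
φ(13) = 13 − 1 = 12.
φ(89^3) = 89^2·(89−1) = 7921·88 = 697048.
φ(100810567) = 10 × 12 × 697048 = 83645760.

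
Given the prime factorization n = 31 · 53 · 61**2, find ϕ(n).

φ(31) = 31 − 1 = 30.
φ(53) = 53 − 1 = 52.
φ(61^2) = 61^1·(61−1) = 61·60 = 3660.
φ(6113603) = 30 × 52 × 3660 = 5709600.

5709600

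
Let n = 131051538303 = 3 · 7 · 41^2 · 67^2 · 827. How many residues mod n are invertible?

71882616960

φ(131051538303) = 131051538303 · (1 − 1/3) · (1 − 1/7) · (1 − 1/41) · (1 − 1/67) · (1 − 1/827)
       = 131051538303 · 26167680/47707149 = 71882616960.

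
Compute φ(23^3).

11638

φ(12167) = 12167 · (1 − 1/23)
       = 12167 · 22/23 = 11638.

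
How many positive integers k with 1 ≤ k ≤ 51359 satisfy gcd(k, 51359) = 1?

36960

Prime factorization: 51359 = 7 * 11 * 23 * 29.
φ(7) = 7 − 1 = 6.
φ(11) = 11 − 1 = 10.
φ(23) = 23 − 1 = 22.
φ(29) = 29 − 1 = 28.
Since φ is multiplicative, φ(51359) = 6 · 10 · 22 · 28 = 36960.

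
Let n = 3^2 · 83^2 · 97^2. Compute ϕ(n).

380264832

φ(583367409) = 583367409 · (1 − 1/3) · (1 − 1/83) · (1 − 1/97)
       = 583367409 · 15744/24153 = 380264832.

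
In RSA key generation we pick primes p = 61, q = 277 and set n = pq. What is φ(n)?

16560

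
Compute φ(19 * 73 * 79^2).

φ(19) = 19 − 1 = 18.
φ(73) = 73 − 1 = 72.
φ(79^2) = 79^1·(79−1) = 79·78 = 6162.
Multiply: 18 · 72 · 6162 = 7985952.

7985952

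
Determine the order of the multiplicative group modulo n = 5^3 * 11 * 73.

φ(100375) = 100375 · (1 − 1/5) · (1 − 1/11) · (1 − 1/73)
       = 100375 · 2880/4015 = 72000.

72000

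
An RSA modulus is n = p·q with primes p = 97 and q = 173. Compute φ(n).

φ(n) = (p − 1)(q − 1) = (97−1)(173−1) = 96·172 = 16512.

16512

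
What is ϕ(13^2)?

156

φ(169) = 169 · (1 − 1/13)
       = 169 · 12/13 = 156.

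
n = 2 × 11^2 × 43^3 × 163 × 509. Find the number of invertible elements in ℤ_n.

φ(1596342659098) = 1596342659098 · (1 − 1/2) · (1 − 1/11) · (1 − 1/43) · (1 − 1/163) · (1 − 1/509)
       = 1596342659098 · 34564320/78486782 = 703003704480.

703003704480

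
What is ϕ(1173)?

704

Prime factorization: 1173 = 3 · 17 · 23.
φ(1173) = 1173 · (1 − 1/3) · (1 − 1/17) · (1 − 1/23)
       = 1173 · 704/1173 = 704.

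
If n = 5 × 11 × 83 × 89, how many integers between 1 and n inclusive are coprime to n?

288640

φ(406285) = 406285 · (1 − 1/5) · (1 − 1/11) · (1 − 1/83) · (1 − 1/89)
       = 406285 · 288640/406285 = 288640.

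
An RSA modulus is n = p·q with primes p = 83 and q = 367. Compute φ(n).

30012

φ(30461) = 30461 · (1 − 1/83) · (1 − 1/367)
       = 30461 · 30012/30461 = 30012.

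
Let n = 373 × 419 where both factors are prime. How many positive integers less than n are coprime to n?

155496

φ(pq) = (p−1)(q−1) = 372 · 418 = 155496.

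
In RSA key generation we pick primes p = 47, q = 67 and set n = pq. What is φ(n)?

For distinct primes, φ(pq) = (p−1)(q−1) = 46 × 66 = 3036.

3036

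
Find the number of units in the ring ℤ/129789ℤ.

71280

Prime factorization: 129789 = 3^3 · 11 · 19 · 23.
φ(3^3) = 3^3 − 3^2 = 27 − 9 = 18.
φ(11) = 11 − 1 = 10.
φ(19) = 19 − 1 = 18.
φ(23) = 23 − 1 = 22.
Since φ is multiplicative, φ(129789) = 18 · 10 · 18 · 22 = 71280.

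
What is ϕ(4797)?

2880

4797 = 3^2 · 13 · 41.
φ(3^2) = 3^1·(3−1) = 3·2 = 6.
φ(13) = 13 − 1 = 12.
φ(41) = 41 − 1 = 40.
Multiply: 6 · 12 · 40 = 2880.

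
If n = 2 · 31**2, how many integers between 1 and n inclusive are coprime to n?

930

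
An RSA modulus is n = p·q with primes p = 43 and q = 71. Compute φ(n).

2940

φ(3053) = 3053 · (1 − 1/43) · (1 − 1/71)
       = 3053 · 2940/3053 = 2940.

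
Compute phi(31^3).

φ(29791) = 29791 · (1 − 1/31)
       = 29791 · 30/31 = 28830.

28830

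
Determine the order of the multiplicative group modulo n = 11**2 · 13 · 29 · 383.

14118720

φ(17471311) = 17471311 · (1 − 1/11) · (1 − 1/13) · (1 − 1/29) · (1 − 1/383)
       = 17471311 · 1283520/1588301 = 14118720.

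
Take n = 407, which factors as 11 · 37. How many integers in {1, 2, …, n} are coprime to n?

360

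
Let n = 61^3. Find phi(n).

φ(226981) = 226981 · (1 − 1/61)
       = 226981 · 60/61 = 223260.

223260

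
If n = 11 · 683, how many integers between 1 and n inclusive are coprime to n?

6820

φ(7513) = 7513 · (1 − 1/11) · (1 − 1/683)
       = 7513 · 6820/7513 = 6820.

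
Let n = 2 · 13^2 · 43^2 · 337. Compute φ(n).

94663296

φ(2) = 2 − 1 = 1.
φ(13^2) = 13^1·(13−1) = 13·12 = 156.
φ(43^2) = 43^2 − 43^1 = 1849 − 43 = 1806.
φ(337) = 337 − 1 = 336.
φ(210612194) = 1 × 156 × 1806 × 336 = 94663296.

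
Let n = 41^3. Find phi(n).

67240

φ(41^3) = 41^3 − 41^2 = 68921 − 1681 = 67240.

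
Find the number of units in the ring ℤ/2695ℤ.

1680

Factor 2695: 2695 = 5 · 7^2 · 11.
φ(5) = 5 − 1 = 4.
φ(7^2) = 7^1·(7−1) = 7·6 = 42.
φ(11) = 11 − 1 = 10.
φ(2695) = 4 × 42 × 10 = 1680.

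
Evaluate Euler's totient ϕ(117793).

99840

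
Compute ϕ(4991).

Prime factorization: 4991 = 7 · 23 · 31.
φ(4991) = 4991 · (1 − 1/7) · (1 − 1/23) · (1 − 1/31)
       = 4991 · 3960/4991 = 3960.

3960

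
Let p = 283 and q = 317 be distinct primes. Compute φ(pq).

For distinct primes, φ(pq) = (p−1)(q−1) = 282 × 316 = 89112.

89112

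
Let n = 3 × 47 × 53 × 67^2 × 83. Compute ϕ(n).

φ(3) = 3 − 1 = 2.
φ(47) = 47 − 1 = 46.
φ(53) = 53 − 1 = 52.
φ(67^2) = 67^2 − 67^1 = 4489 − 67 = 4422.
φ(83) = 83 − 1 = 82.
Since φ is multiplicative, φ(2784342651) = 2 · 46 · 52 · 4422 · 82 = 1734697536.

1734697536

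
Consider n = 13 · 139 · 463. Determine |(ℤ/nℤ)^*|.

φ(13) = 13 − 1 = 12.
φ(139) = 139 − 1 = 138.
φ(463) = 463 − 1 = 462.
Since φ is multiplicative, φ(836641) = 12 · 138 · 462 = 765072.

765072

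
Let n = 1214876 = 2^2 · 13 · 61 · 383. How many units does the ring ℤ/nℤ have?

550080

φ(2^2) = 2^1·(2−1) = 2·1 = 2.
φ(13) = 13 − 1 = 12.
φ(61) = 61 − 1 = 60.
φ(383) = 383 − 1 = 382.
φ(1214876) = 2 × 12 × 60 × 382 = 550080.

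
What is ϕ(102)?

102 = 2 · 3 · 17.
φ(2) = 2 − 1 = 1.
φ(3) = 3 − 1 = 2.
φ(17) = 17 − 1 = 16.
Multiply: 1 · 2 · 16 = 32.

32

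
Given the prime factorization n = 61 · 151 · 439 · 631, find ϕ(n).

2483460000

φ(61) = 61 − 1 = 60.
φ(151) = 151 − 1 = 150.
φ(439) = 439 − 1 = 438.
φ(631) = 631 − 1 = 630.
φ(2551529899) = 60 × 150 × 438 × 630 = 2483460000.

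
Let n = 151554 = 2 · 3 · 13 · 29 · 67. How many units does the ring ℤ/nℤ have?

44352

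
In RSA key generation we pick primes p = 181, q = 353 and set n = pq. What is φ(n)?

63360

For distinct primes, φ(pq) = (p−1)(q−1) = 180 × 352 = 63360.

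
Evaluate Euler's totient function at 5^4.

φ(5^4) = 5^4 − 5^3 = 625 − 125 = 500.

500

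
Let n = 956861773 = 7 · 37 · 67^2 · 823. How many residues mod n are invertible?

φ(956861773) = 956861773 · (1 − 1/7) · (1 − 1/37) · (1 − 1/67) · (1 − 1/823)
       = 956861773 · 11718432/14281519 = 785134944.

785134944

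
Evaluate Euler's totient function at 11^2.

φ(121) = 121 · (1 − 1/11)
       = 121 · 10/11 = 110.

110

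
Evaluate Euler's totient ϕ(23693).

21168

23693 = 19 · 29 · 43.
φ(23693) = 23693 · (1 − 1/19) · (1 − 1/29) · (1 − 1/43)
       = 23693 · 21168/23693 = 21168.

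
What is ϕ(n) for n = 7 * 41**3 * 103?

41150880

φ(49692041) = 49692041 · (1 − 1/7) · (1 − 1/41) · (1 − 1/103)
       = 49692041 · 24480/29561 = 41150880.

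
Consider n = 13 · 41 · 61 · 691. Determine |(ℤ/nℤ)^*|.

φ(22466483) = 22466483 · (1 − 1/13) · (1 − 1/41) · (1 − 1/61) · (1 − 1/691)
       = 22466483 · 19872000/22466483 = 19872000.

19872000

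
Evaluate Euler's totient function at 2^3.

φ(8) = 8 · (1 − 1/2)
       = 8 · 1/2 = 4.

4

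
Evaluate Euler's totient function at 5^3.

100

φ(5^3) = 5^2·(5−1) = 25·4 = 100.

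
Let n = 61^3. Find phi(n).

φ(226981) = 226981 · (1 − 1/61)
       = 226981 · 60/61 = 223260.

223260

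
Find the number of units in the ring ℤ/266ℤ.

108

Factor 266: 266 = 2 · 7 · 19.
φ(266) = 266 · (1 − 1/2) · (1 − 1/7) · (1 − 1/19)
       = 266 · 108/266 = 108.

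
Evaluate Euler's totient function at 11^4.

φ(14641) = 14641 · (1 − 1/11)
       = 14641 · 10/11 = 13310.

13310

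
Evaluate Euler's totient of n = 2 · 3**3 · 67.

φ(2) = 2 − 1 = 1.
φ(3^3) = 3^3 − 3^2 = 27 − 9 = 18.
φ(67) = 67 − 1 = 66.
Multiply: 1 · 18 · 66 = 1188.

1188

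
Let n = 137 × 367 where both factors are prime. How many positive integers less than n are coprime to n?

49776

φ(50279) = 50279 · (1 − 1/137) · (1 − 1/367)
       = 50279 · 49776/50279 = 49776.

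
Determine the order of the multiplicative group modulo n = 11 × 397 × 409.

φ(1786103) = 1786103 · (1 − 1/11) · (1 − 1/397) · (1 − 1/409)
       = 1786103 · 1615680/1786103 = 1615680.

1615680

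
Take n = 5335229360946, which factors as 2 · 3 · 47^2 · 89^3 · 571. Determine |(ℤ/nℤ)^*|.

φ(2) = 2 − 1 = 1.
φ(3) = 3 − 1 = 2.
φ(47^2) = 47^1·(47−1) = 47·46 = 2162.
φ(89^3) = 89^2·(89−1) = 7921·88 = 697048.
φ(571) = 571 − 1 = 570.
φ(5335229360946) = 1 × 2 × 2162 × 697048 × 570 = 1718000264640.

1718000264640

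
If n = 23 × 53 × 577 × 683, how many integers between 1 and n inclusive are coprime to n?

φ(480396929) = 480396929 · (1 − 1/23) · (1 − 1/53) · (1 − 1/577) · (1 − 1/683)
       = 480396929 · 449399808/480396929 = 449399808.

449399808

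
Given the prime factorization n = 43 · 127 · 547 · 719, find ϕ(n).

2074612176

φ(2147773073) = 2147773073 · (1 − 1/43) · (1 − 1/127) · (1 − 1/547) · (1 − 1/719)
       = 2147773073 · 2074612176/2147773073 = 2074612176.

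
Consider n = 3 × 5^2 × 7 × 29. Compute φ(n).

φ(3) = 3 − 1 = 2.
φ(5^2) = 5^1·(5−1) = 5·4 = 20.
φ(7) = 7 − 1 = 6.
φ(29) = 29 − 1 = 28.
Multiply: 2 · 20 · 6 · 28 = 6720.

6720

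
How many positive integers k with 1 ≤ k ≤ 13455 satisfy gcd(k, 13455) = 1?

6336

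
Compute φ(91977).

First factor: 91977 = 3 · 23 · 31 · 43.
φ(91977) = 91977 · (1 − 1/3) · (1 − 1/23) · (1 − 1/31) · (1 − 1/43)
       = 91977 · 55440/91977 = 55440.

55440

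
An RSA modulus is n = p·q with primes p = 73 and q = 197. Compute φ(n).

14112

φ(n) = (p − 1)(q − 1) = (73−1)(197−1) = 72·196 = 14112.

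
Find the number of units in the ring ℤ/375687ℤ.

219024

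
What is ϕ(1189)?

Factor 1189: 1189 = 29 · 41.
φ(1189) = 1189 · (1 − 1/29) · (1 − 1/41)
       = 1189 · 1120/1189 = 1120.

1120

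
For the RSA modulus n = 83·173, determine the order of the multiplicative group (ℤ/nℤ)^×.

14104

φ(n) = (p − 1)(q − 1) = (83−1)(173−1) = 82·172 = 14104.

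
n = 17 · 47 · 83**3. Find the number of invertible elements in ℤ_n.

415764928

φ(17) = 17 − 1 = 16.
φ(47) = 47 − 1 = 46.
φ(83^3) = 83^2·(83−1) = 6889·82 = 564898.
Multiply: 16 · 46 · 564898 = 415764928.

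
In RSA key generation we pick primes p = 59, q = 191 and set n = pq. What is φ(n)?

For distinct primes, φ(pq) = (p−1)(q−1) = 58 × 190 = 11020.

11020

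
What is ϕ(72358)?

Prime factorization: 72358 = 2 * 11^2 * 13 * 23.
φ(2) = 2 − 1 = 1.
φ(11^2) = 11^2 − 11^1 = 121 − 11 = 110.
φ(13) = 13 − 1 = 12.
φ(23) = 23 − 1 = 22.
φ(72358) = 1 × 110 × 12 × 22 = 29040.

29040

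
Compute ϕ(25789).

23040

Prime factorization: 25789 = 17 · 37 · 41.
φ(17) = 17 − 1 = 16.
φ(37) = 37 − 1 = 36.
φ(41) = 41 − 1 = 40.
Multiply: 16 · 36 · 40 = 23040.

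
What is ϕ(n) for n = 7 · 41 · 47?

11040

φ(13489) = 13489 · (1 − 1/7) · (1 − 1/41) · (1 − 1/47)
       = 13489 · 11040/13489 = 11040.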